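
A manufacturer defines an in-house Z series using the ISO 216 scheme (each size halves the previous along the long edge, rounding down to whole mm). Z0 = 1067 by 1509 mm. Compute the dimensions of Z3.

Z1: ⌊1509/2⌋ × 1067 = 754 × 1067 mm
Z2: ⌊1067/2⌋ × 754 = 533 × 754 mm
Z3: ⌊754/2⌋ × 533 = 377 × 533 mm

377 × 533 mm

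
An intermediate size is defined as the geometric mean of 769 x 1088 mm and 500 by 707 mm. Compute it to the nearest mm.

620 × 877 mm

Short side: √(769 · 500) = √384500 ≈ 620.1 → 620 mm
Long side: √(1088 · 707) = √769216 ≈ 877.0 → 877 mm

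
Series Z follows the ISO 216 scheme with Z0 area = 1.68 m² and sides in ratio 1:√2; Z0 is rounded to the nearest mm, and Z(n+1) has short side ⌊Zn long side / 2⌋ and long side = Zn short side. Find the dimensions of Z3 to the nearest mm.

385 × 545 mm

Let Z0's short side be w mm. w · w√2 = 1.68 m² = 1,680,000 mm², so w ≈ 1089.9 mm and w√2 ≈ 1541.4 mm → Z0 = 1090 × 1541 mm.
Z1: ⌊1541/2⌋ × 1090 = 770 × 1090 mm
Z2: ⌊1090/2⌋ × 770 = 545 × 770 mm
Z3: ⌊770/2⌋ × 545 = 385 × 545 mm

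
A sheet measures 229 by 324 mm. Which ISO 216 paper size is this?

Aspect ratio 324/229 ≈ 1.415 — close to the ISO √2 ≈ 1.414.
In the C-series (envelope sizes, between A and B): C4 = 229 × 324 mm.

C4 (229 × 324 mm)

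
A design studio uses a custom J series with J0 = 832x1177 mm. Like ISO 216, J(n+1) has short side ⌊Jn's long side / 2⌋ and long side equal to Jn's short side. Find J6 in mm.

J1: ⌊1177/2⌋ × 832 = 588 × 832 mm
J2: ⌊832/2⌋ × 588 = 416 × 588 mm
J3: ⌊588/2⌋ × 416 = 294 × 416 mm
J4: ⌊416/2⌋ × 294 = 208 × 294 mm
J5: ⌊294/2⌋ × 208 = 147 × 208 mm
J6: ⌊208/2⌋ × 147 = 104 × 147 mm

104 × 147 mm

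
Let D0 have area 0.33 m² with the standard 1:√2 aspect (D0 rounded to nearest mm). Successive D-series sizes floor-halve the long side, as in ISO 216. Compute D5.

Let D0's short side be w mm. w · w√2 = 0.33 m² = 330,000 mm², so w ≈ 483.1 mm and w√2 ≈ 683.1 mm → D0 = 483 × 683 mm.
D1: ⌊683/2⌋ × 483 = 341 × 483 mm
D2: ⌊483/2⌋ × 341 = 241 × 341 mm
D3: ⌊341/2⌋ × 241 = 170 × 241 mm
D4: ⌊241/2⌋ × 170 = 120 × 170 mm
D5: ⌊170/2⌋ × 120 = 85 × 120 mm

85 × 120 mm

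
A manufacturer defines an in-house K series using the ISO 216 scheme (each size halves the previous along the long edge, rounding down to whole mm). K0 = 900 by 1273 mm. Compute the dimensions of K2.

450 × 636 mm

K1: ⌊1273/2⌋ × 900 = 636 × 900 mm
K2: ⌊900/2⌋ × 636 = 450 × 636 mm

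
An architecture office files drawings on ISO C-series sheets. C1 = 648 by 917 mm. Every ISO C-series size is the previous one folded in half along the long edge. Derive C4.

C2: ⌊917/2⌋ × 648 = 458 × 648 mm
C3: ⌊648/2⌋ × 458 = 324 × 458 mm
C4: ⌊458/2⌋ × 324 = 229 × 324 mm

229 × 324 mm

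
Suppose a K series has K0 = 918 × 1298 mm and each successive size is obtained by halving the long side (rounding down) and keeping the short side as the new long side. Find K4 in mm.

K1 = 649 × 918 mm (from K0 by 1 halving).
K2: ⌊918/2⌋ × 649 = 459 × 649 mm
K3: ⌊649/2⌋ × 459 = 324 × 459 mm
K4: ⌊459/2⌋ × 324 = 229 × 324 mm

229 × 324 mm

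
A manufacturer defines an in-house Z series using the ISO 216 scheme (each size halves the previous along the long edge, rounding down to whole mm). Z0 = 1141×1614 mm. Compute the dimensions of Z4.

Z1: ⌊1614/2⌋ × 1141 = 807 × 1141 mm
Z2: ⌊1141/2⌋ × 807 = 570 × 807 mm
Z3: ⌊807/2⌋ × 570 = 403 × 570 mm
Z4: ⌊570/2⌋ × 403 = 285 × 403 mm

285 × 403 mm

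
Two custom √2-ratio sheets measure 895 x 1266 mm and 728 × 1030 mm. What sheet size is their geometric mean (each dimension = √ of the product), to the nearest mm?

807 × 1142 mm

Short side: √(895 · 728) = √651560 ≈ 807.2 → 807 mm
Long side: √(1266 · 1030) = √1303980 ≈ 1141.9 → 1142 mm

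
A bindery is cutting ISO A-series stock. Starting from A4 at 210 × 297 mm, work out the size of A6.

A5: ⌊297/2⌋ × 210 = 148 × 210 mm
A6: ⌊210/2⌋ × 148 = 105 × 148 mm

105 × 148 mm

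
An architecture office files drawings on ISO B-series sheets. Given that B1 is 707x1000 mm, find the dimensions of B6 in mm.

125 × 176 mm

B2: ⌊1000/2⌋ × 707 = 500 × 707 mm
B3: ⌊707/2⌋ × 500 = 353 × 500 mm
B4: ⌊500/2⌋ × 353 = 250 × 353 mm
B5: ⌊353/2⌋ × 250 = 176 × 250 mm
B6: ⌊250/2⌋ × 176 = 125 × 176 mm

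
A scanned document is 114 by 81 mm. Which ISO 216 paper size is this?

C7 (81 × 114 mm)

Aspect ratio 114/81 ≈ 1.407 — close to the ISO √2 ≈ 1.414.
In the C-series (envelope sizes, between A and B): C7 = 81 × 114 mm.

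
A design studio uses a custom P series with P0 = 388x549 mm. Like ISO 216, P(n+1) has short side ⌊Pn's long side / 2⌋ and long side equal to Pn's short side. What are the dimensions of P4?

97 × 137 mm

P1: ⌊549/2⌋ × 388 = 274 × 388 mm
P2: ⌊388/2⌋ × 274 = 194 × 274 mm
P3: ⌊274/2⌋ × 194 = 137 × 194 mm
P4: ⌊194/2⌋ × 137 = 97 × 137 mm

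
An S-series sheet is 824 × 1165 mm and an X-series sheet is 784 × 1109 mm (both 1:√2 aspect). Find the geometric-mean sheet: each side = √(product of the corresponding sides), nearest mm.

804 × 1137 mm

Short side: √(824 · 784) = √646016 ≈ 803.8 → 804 mm
Long side: √(1165 · 1109) = √1291985 ≈ 1136.7 → 1137 mm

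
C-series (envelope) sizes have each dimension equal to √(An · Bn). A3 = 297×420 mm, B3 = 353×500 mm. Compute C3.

324 × 458 mm

Short side: √(297 · 353) = √104841 ≈ 323.8 → 324 mm
Long side: √(420 · 500) = √210000 ≈ 458.3 → 458 mm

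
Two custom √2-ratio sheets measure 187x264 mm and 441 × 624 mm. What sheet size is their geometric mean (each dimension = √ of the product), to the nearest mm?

Short side: √(187 · 441) = √82467 ≈ 287.2 → 287 mm
Long side: √(264 · 624) = √164736 ≈ 405.9 → 406 mm

287 × 406 mm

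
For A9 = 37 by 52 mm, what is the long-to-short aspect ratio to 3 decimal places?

52 / 37 = 1.405
ISO 216 targets √2 ≈ 1.414; the -0.009 deviation is from mm rounding.

1.405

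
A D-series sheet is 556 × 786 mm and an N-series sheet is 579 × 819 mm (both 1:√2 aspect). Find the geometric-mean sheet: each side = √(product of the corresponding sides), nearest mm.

567 × 802 mm

Short side: √(556 · 579) = √321924 ≈ 567.4 → 567 mm
Long side: √(786 · 819) = √643734 ≈ 802.3 → 802 mm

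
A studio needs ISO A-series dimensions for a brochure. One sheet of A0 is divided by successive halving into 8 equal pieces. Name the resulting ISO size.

8 = 2^3, so 3 halving steps.
A0 → A1 → … → A3 after 3 steps.

A3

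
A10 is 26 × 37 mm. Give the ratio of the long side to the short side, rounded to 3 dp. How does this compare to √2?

1.423

37 / 26 = 1.423
ISO 216 targets √2 ≈ 1.414; the +0.009 deviation is from mm rounding.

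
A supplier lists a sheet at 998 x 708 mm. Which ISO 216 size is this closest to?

B1 (707 × 1000 mm)

Aspect ratio 998/708 ≈ 1.410 — close to the ISO √2 ≈ 1.414.
In the B-series (B0 = 1000 × 1414 mm): B1 = 707 × 1000 mm.
Off by 3 mm total — nearest standard size.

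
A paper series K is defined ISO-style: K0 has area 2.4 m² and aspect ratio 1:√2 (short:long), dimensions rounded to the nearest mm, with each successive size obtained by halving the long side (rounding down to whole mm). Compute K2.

Let K0's short side be w mm. w · w√2 = 2.4 m² = 2,400,000 mm², so w ≈ 1302.7 mm and w√2 ≈ 1842.3 mm → K0 = 1303 × 1842 mm.
K1: ⌊1842/2⌋ × 1303 = 921 × 1303 mm
K2: ⌊1303/2⌋ × 921 = 651 × 921 mm

651 × 921 mm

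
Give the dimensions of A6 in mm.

A0 = 841 × 1189 mm (A0 has area 1 m², aspect 1:√2).
A1: ⌊1189/2⌋ × 841 = 594 × 841 mm
A2: ⌊841/2⌋ × 594 = 420 × 594 mm
A3: ⌊594/2⌋ × 420 = 297 × 420 mm
A4: ⌊420/2⌋ × 297 = 210 × 297 mm
A5: ⌊297/2⌋ × 210 = 148 × 210 mm
A6: ⌊210/2⌋ × 148 = 105 × 148 mm

105 × 148 mm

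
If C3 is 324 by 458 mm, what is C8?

C4: ⌊458/2⌋ × 324 = 229 × 324 mm
C5: ⌊324/2⌋ × 229 = 162 × 229 mm
C6: ⌊229/2⌋ × 162 = 114 × 162 mm
C7: ⌊162/2⌋ × 114 = 81 × 114 mm
C8: ⌊114/2⌋ × 81 = 57 × 81 mm

57 × 81 mm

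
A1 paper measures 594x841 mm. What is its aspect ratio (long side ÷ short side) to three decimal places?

1.416

841 / 594 = 1.416
ISO 216 targets √2 ≈ 1.414; the +0.002 deviation is from mm rounding.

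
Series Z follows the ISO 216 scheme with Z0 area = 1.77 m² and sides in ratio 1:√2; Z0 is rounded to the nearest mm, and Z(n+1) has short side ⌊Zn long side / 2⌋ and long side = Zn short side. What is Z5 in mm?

Let Z0's short side be w mm. w · w√2 = 1.77 m² = 1,770,000 mm², so w ≈ 1118.7 mm and w√2 ≈ 1582.1 mm → Z0 = 1119 × 1582 mm.
Z1: ⌊1582/2⌋ × 1119 = 791 × 1119 mm
Z2: ⌊1119/2⌋ × 791 = 559 × 791 mm
Z3: ⌊791/2⌋ × 559 = 395 × 559 mm
Z4: ⌊559/2⌋ × 395 = 279 × 395 mm
Z5: ⌊395/2⌋ × 279 = 197 × 279 mm

197 × 279 mm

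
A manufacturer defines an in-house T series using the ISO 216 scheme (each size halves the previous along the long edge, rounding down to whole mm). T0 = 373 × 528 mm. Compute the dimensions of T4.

93 × 132 mm

T1: ⌊528/2⌋ × 373 = 264 × 373 mm
T2: ⌊373/2⌋ × 264 = 186 × 264 mm
T3: ⌊264/2⌋ × 186 = 132 × 186 mm
T4: ⌊186/2⌋ × 132 = 93 × 132 mm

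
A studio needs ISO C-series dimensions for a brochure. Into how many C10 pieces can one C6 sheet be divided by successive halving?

16

Each ISO step halves the sheet: 1 × C6 → 2 × C7 → 4 × C8 → 8 × C9 → …
From C6 to C10 is 4 halving steps: 2^4 = 16.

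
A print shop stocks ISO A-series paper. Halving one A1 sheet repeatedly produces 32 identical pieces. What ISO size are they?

A6

32 = 2^5, so 5 halving steps.
A1 → A2 → … → A6 after 5 steps.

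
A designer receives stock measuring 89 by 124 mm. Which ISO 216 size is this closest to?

Aspect ratio 124/89 ≈ 1.393 (ISO target is √2 ≈ 1.414).
In the B-series (B0 = 1000 × 1414 mm): B7 = 88 × 125 mm.
Off by 2 mm total — nearest standard size.

B7 (88 × 125 mm)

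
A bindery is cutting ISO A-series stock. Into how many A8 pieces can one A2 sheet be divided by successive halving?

64

Each ISO step halves the sheet: 1 × A2 → 2 × A3 → 4 × A4 → 8 × A5 → …
From A2 to A8 is 6 halving steps: 2^6 = 64.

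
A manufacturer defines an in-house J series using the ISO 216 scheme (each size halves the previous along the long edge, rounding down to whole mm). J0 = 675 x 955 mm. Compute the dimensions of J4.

168 × 238 mm

J1 = 477 × 675 mm (from J0 by 1 halving).
J2: ⌊675/2⌋ × 477 = 337 × 477 mm
J3: ⌊477/2⌋ × 337 = 238 × 337 mm
J4: ⌊337/2⌋ × 238 = 168 × 238 mm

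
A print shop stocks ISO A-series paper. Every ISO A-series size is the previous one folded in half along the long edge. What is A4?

210 × 297 mm

A0 = 841 × 1189 mm (A0 has area 1 m², aspect 1:√2).
A1: ⌊1189/2⌋ × 841 = 594 × 841 mm
A2: ⌊841/2⌋ × 594 = 420 × 594 mm
A3: ⌊594/2⌋ × 420 = 297 × 420 mm
A4: ⌊420/2⌋ × 297 = 210 × 297 mm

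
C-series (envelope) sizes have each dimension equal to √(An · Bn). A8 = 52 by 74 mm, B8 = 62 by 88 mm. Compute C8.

57 × 81 mm

Short side: √(52 · 62) = √3224 ≈ 56.8 → 57 mm
Long side: √(74 · 88) = √6512 ≈ 80.7 → 81 mm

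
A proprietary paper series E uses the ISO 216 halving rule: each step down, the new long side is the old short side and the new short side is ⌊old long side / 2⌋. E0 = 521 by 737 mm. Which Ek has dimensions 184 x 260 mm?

E3

E0: 521 × 737 mm
E1: 368 × 521 mm
E2: 260 × 368 mm
E3: 184 × 260 mm
E4: 130 × 184 mm
→ matches E3.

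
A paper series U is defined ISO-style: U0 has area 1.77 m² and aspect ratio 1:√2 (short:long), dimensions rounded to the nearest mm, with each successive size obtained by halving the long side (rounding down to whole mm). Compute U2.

559 × 791 mm

Let U0's short side be w mm. w · w√2 = 1.77 m² = 1,770,000 mm², so w ≈ 1118.7 mm and w√2 ≈ 1582.1 mm → U0 = 1119 × 1582 mm.
U1: ⌊1582/2⌋ × 1119 = 791 × 1119 mm
U2: ⌊1119/2⌋ × 791 = 559 × 791 mm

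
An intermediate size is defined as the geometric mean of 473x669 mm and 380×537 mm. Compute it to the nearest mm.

Short side: √(473 · 380) = √179740 ≈ 424.0 → 424 mm
Long side: √(669 · 537) = √359253 ≈ 599.4 → 599 mm

424 × 599 mm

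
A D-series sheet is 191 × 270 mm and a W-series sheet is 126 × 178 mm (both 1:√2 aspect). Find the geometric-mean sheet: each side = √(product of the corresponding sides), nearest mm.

Short side: √(191 · 126) = √24066 ≈ 155.1 → 155 mm
Long side: √(270 · 178) = √48060 ≈ 219.2 → 219 mm

155 × 219 mm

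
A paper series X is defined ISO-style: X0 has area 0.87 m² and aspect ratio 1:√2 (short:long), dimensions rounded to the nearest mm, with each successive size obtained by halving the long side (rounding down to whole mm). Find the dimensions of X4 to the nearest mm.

Let X0's short side be w mm. w · w√2 = 0.87 m² = 870,000 mm², so w ≈ 784.3 mm and w√2 ≈ 1109.2 mm → X0 = 784 × 1109 mm.
X1: ⌊1109/2⌋ × 784 = 554 × 784 mm
X2: ⌊784/2⌋ × 554 = 392 × 554 mm
X3: ⌊554/2⌋ × 392 = 277 × 392 mm
X4: ⌊392/2⌋ × 277 = 196 × 277 mm

196 × 277 mm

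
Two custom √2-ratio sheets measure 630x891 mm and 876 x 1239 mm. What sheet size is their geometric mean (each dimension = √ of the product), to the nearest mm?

743 × 1051 mm

Short side: √(630 · 876) = √551880 ≈ 742.9 → 743 mm
Long side: √(891 · 1239) = √1103949 ≈ 1050.7 → 1051 mm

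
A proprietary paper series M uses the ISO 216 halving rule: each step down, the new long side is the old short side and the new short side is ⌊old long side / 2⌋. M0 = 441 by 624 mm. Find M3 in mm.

156 × 220 mm

M1: ⌊624/2⌋ × 441 = 312 × 441 mm
M2: ⌊441/2⌋ × 312 = 220 × 312 mm
M3: ⌊312/2⌋ × 220 = 156 × 220 mm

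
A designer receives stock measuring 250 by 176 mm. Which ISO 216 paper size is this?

B5 (176 × 250 mm)

Aspect ratio 250/176 ≈ 1.420 — close to the ISO √2 ≈ 1.414.
In the B-series (B0 = 1000 × 1414 mm): B5 = 176 × 250 mm.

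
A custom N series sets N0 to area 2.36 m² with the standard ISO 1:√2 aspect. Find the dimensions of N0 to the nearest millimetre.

1292 × 1827 mm

Let the short side be w mm. Then w · w√2 = 2.36 m² = 2,360,000 mm².
w² = 2,360,000/√2, so w ≈ 1291.8 mm; long side = w√2 ≈ 1826.9 mm.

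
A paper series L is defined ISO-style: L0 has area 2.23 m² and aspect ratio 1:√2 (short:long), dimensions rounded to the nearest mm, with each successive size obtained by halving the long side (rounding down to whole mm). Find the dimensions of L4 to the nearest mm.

314 × 444 mm

Let L0's short side be w mm. w · w√2 = 2.23 m² = 2,230,000 mm², so w ≈ 1255.7 mm and w√2 ≈ 1775.9 mm → L0 = 1256 × 1776 mm.
L1: ⌊1776/2⌋ × 1256 = 888 × 1256 mm
L2: ⌊1256/2⌋ × 888 = 628 × 888 mm
L3: ⌊888/2⌋ × 628 = 444 × 628 mm
L4: ⌊628/2⌋ × 444 = 314 × 444 mm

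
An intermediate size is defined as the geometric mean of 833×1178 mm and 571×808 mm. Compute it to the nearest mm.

690 × 976 mm

Short side: √(833 · 571) = √475643 ≈ 689.7 → 690 mm
Long side: √(1178 · 808) = √951824 ≈ 975.6 → 976 mm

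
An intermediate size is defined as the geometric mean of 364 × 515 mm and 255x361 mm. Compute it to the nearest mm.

305 × 431 mm

Short side: √(364 · 255) = √92820 ≈ 304.7 → 305 mm
Long side: √(515 · 361) = √185915 ≈ 431.2 → 431 mm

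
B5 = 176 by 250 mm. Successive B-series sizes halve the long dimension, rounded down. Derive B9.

44 × 62 mm

B6: ⌊250/2⌋ × 176 = 125 × 176 mm
B7: ⌊176/2⌋ × 125 = 88 × 125 mm
B8: ⌊125/2⌋ × 88 = 62 × 88 mm
B9: ⌊88/2⌋ × 62 = 44 × 62 mm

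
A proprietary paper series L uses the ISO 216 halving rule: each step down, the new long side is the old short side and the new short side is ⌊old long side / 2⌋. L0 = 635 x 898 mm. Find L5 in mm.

L1: ⌊898/2⌋ × 635 = 449 × 635 mm
L2: ⌊635/2⌋ × 449 = 317 × 449 mm
L3: ⌊449/2⌋ × 317 = 224 × 317 mm
L4: ⌊317/2⌋ × 224 = 158 × 224 mm
L5: ⌊224/2⌋ × 158 = 112 × 158 mm

112 × 158 mm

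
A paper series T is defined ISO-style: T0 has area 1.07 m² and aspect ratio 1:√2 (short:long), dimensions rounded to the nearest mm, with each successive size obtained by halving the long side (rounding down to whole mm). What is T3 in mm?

Let T0's short side be w mm. w · w√2 = 1.07 m² = 1,070,000 mm², so w ≈ 869.8 mm and w√2 ≈ 1230.1 mm → T0 = 870 × 1230 mm.
T1: ⌊1230/2⌋ × 870 = 615 × 870 mm
T2: ⌊870/2⌋ × 615 = 435 × 615 mm
T3: ⌊615/2⌋ × 435 = 307 × 435 mm

307 × 435 mm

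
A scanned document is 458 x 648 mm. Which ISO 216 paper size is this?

Aspect ratio 648/458 ≈ 1.415 — close to the ISO √2 ≈ 1.414.
In the C-series (envelope sizes, between A and B): C2 = 458 × 648 mm.

C2 (458 × 648 mm)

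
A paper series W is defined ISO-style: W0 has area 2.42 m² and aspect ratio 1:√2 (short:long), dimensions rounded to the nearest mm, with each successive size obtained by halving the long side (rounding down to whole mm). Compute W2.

654 × 925 mm

Let W0's short side be w mm. w · w√2 = 2.42 m² = 2,420,000 mm², so w ≈ 1308.1 mm and w√2 ≈ 1850.0 mm → W0 = 1308 × 1850 mm.
W1: ⌊1850/2⌋ × 1308 = 925 × 1308 mm
W2: ⌊1308/2⌋ × 925 = 654 × 925 mm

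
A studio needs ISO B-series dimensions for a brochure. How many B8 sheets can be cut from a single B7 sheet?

2

Each ISO step halves the sheet: 1 × B7 → 2 × B8
From B7 to B8 is 1 halving step: 2^1 = 2.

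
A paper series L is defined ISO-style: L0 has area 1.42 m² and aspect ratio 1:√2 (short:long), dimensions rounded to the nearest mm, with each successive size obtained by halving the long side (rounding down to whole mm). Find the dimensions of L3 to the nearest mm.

354 × 501 mm

Let L0's short side be w mm. w · w√2 = 1.42 m² = 1,420,000 mm², so w ≈ 1002.0 mm and w√2 ≈ 1417.1 mm → L0 = 1002 × 1417 mm.
L1: ⌊1417/2⌋ × 1002 = 708 × 1002 mm
L2: ⌊1002/2⌋ × 708 = 501 × 708 mm
L3: ⌊708/2⌋ × 501 = 354 × 501 mm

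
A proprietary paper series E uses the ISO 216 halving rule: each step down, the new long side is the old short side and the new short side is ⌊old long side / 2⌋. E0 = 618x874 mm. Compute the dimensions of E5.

109 × 154 mm

E1: ⌊874/2⌋ × 618 = 437 × 618 mm
E2: ⌊618/2⌋ × 437 = 309 × 437 mm
E3: ⌊437/2⌋ × 309 = 218 × 309 mm
E4: ⌊309/2⌋ × 218 = 154 × 218 mm
E5: ⌊218/2⌋ × 154 = 109 × 154 mm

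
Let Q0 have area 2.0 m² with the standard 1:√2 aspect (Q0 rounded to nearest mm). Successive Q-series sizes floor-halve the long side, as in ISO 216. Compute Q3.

420 × 594 mm

Let Q0's short side be w mm. w · w√2 = 2.0 m² = 2,000,000 mm², so w ≈ 1189.2 mm and w√2 ≈ 1681.8 mm → Q0 = 1189 × 1682 mm.
Q1: ⌊1682/2⌋ × 1189 = 841 × 1189 mm
Q2: ⌊1189/2⌋ × 841 = 594 × 841 mm
Q3: ⌊841/2⌋ × 594 = 420 × 594 mm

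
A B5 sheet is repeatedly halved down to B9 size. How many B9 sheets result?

Each ISO step halves the sheet: 1 × B5 → 2 × B6 → 4 × B7 → 8 × B8 → …
From B5 to B9 is 4 halving steps: 2^4 = 16.

16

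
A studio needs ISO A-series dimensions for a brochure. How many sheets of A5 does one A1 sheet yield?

Each ISO step halves the sheet: 1 × A1 → 2 × A2 → 4 × A3 → 8 × A4 → …
From A1 to A5 is 4 halving steps: 2^4 = 16.

16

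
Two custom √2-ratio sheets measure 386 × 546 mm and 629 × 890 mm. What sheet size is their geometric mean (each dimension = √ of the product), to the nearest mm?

Short side: √(386 · 629) = √242794 ≈ 492.7 → 493 mm
Long side: √(546 · 890) = √485940 ≈ 697.1 → 697 mm

493 × 697 mm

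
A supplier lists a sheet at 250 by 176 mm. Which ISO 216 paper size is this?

Aspect ratio 250/176 ≈ 1.420 — close to the ISO √2 ≈ 1.414.
In the B-series (B0 = 1000 × 1414 mm): B5 = 176 × 250 mm.

B5 (176 × 250 mm)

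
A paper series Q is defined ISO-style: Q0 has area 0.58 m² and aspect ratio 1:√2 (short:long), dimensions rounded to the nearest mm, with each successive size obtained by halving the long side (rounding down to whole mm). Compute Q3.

Let Q0's short side be w mm. w · w√2 = 0.58 m² = 580,000 mm², so w ≈ 640.4 mm and w√2 ≈ 905.7 mm → Q0 = 640 × 906 mm.
Q1: ⌊906/2⌋ × 640 = 453 × 640 mm
Q2: ⌊640/2⌋ × 453 = 320 × 453 mm
Q3: ⌊453/2⌋ × 320 = 226 × 320 mm

226 × 320 mm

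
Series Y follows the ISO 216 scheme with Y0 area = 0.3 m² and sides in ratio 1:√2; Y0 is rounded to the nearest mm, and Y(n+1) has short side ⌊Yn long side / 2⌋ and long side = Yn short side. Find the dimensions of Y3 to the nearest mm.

162 × 230 mm

Let Y0's short side be w mm. w · w√2 = 0.3 m² = 300,000 mm², so w ≈ 460.6 mm and w√2 ≈ 651.4 mm → Y0 = 461 × 651 mm.
Y1: ⌊651/2⌋ × 461 = 325 × 461 mm
Y2: ⌊461/2⌋ × 325 = 230 × 325 mm
Y3: ⌊325/2⌋ × 230 = 162 × 230 mm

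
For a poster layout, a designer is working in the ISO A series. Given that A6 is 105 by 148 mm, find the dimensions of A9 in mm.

37 × 52 mm

A7: ⌊148/2⌋ × 105 = 74 × 105 mm
A8: ⌊105/2⌋ × 74 = 52 × 74 mm
A9: ⌊74/2⌋ × 52 = 37 × 52 mm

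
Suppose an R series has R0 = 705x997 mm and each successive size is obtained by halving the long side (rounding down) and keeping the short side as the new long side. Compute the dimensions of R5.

R1 = 498 × 705 mm (from R0 by 1 halving).
R2: ⌊705/2⌋ × 498 = 352 × 498 mm
R3: ⌊498/2⌋ × 352 = 249 × 352 mm
R4: ⌊352/2⌋ × 249 = 176 × 249 mm
R5: ⌊249/2⌋ × 176 = 124 × 176 mm

124 × 176 mm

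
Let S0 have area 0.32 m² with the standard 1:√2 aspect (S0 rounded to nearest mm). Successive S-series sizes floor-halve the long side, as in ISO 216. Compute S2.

238 × 336 mm

Let S0's short side be w mm. w · w√2 = 0.32 m² = 320,000 mm², so w ≈ 475.7 mm and w√2 ≈ 672.7 mm → S0 = 476 × 673 mm.
S1: ⌊673/2⌋ × 476 = 336 × 476 mm
S2: ⌊476/2⌋ × 336 = 238 × 336 mm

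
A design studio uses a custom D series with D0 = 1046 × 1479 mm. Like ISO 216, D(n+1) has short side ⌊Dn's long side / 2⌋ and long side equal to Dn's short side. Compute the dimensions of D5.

D1: ⌊1479/2⌋ × 1046 = 739 × 1046 mm
D2: ⌊1046/2⌋ × 739 = 523 × 739 mm
D3: ⌊739/2⌋ × 523 = 369 × 523 mm
D4: ⌊523/2⌋ × 369 = 261 × 369 mm
D5: ⌊369/2⌋ × 261 = 184 × 261 mm

184 × 261 mm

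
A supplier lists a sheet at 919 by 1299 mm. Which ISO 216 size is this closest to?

Aspect ratio 1299/919 ≈ 1.413 — close to the ISO √2 ≈ 1.414.
In the C-series (envelope sizes, between A and B): C0 = 917 × 1297 mm.
Off by 4 mm total — nearest standard size.

C0 (917 × 1297 mm)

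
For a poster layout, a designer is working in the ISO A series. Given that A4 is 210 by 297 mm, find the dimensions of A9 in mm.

37 × 52 mm

A5: ⌊297/2⌋ × 210 = 148 × 210 mm
A6: ⌊210/2⌋ × 148 = 105 × 148 mm
A7: ⌊148/2⌋ × 105 = 74 × 105 mm
A8: ⌊105/2⌋ × 74 = 52 × 74 mm
A9: ⌊74/2⌋ × 52 = 37 × 52 mm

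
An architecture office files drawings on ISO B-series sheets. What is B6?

125 × 176 mm

B0 = 1000 × 1414 mm (B0 has a 1000 mm short side, aspect 1:√2).
B1: ⌊1414/2⌋ × 1000 = 707 × 1000 mm
B2: ⌊1000/2⌋ × 707 = 500 × 707 mm
B3: ⌊707/2⌋ × 500 = 353 × 500 mm
B4: ⌊500/2⌋ × 353 = 250 × 353 mm
B5: ⌊353/2⌋ × 250 = 176 × 250 mm
B6: ⌊250/2⌋ × 176 = 125 × 176 mm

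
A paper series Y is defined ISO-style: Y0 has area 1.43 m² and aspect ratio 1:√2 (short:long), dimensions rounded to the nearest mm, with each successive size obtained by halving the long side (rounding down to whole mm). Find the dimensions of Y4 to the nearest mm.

Let Y0's short side be w mm. w · w√2 = 1.43 m² = 1,430,000 mm², so w ≈ 1005.6 mm and w√2 ≈ 1422.1 mm → Y0 = 1006 × 1422 mm.
Y1: ⌊1422/2⌋ × 1006 = 711 × 1006 mm
Y2: ⌊1006/2⌋ × 711 = 503 × 711 mm
Y3: ⌊711/2⌋ × 503 = 355 × 503 mm
Y4: ⌊503/2⌋ × 355 = 251 × 355 mm

251 × 355 mm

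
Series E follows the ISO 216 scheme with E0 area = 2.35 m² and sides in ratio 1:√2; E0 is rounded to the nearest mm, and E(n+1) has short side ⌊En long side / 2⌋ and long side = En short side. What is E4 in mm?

Let E0's short side be w mm. w · w√2 = 2.35 m² = 2,350,000 mm², so w ≈ 1289.1 mm and w√2 ≈ 1823.0 mm → E0 = 1289 × 1823 mm.
E1: ⌊1823/2⌋ × 1289 = 911 × 1289 mm
E2: ⌊1289/2⌋ × 911 = 644 × 911 mm
E3: ⌊911/2⌋ × 644 = 455 × 644 mm
E4: ⌊644/2⌋ × 455 = 322 × 455 mm

322 × 455 mm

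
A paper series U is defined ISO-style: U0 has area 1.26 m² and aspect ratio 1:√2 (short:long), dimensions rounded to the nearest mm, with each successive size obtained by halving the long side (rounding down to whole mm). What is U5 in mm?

Let U0's short side be w mm. w · w√2 = 1.26 m² = 1,260,000 mm², so w ≈ 943.9 mm and w√2 ≈ 1334.9 mm → U0 = 944 × 1335 mm.
U1: ⌊1335/2⌋ × 944 = 667 × 944 mm
U2: ⌊944/2⌋ × 667 = 472 × 667 mm
U3: ⌊667/2⌋ × 472 = 333 × 472 mm
U4: ⌊472/2⌋ × 333 = 236 × 333 mm
U5: ⌊333/2⌋ × 236 = 166 × 236 mm

166 × 236 mm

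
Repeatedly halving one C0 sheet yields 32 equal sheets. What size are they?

C5

32 = 2^5, so 5 halving steps.
C0 → C1 → … → C5 after 5 steps.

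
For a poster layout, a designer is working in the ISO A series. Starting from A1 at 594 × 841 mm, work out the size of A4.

210 × 297 mm

A2: ⌊841/2⌋ × 594 = 420 × 594 mm
A3: ⌊594/2⌋ × 420 = 297 × 420 mm
A4: ⌊420/2⌋ × 297 = 210 × 297 mm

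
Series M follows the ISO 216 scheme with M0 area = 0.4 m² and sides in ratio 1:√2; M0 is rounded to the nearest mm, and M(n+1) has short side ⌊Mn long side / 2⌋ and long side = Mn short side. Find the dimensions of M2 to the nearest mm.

266 × 376 mm

Let M0's short side be w mm. w · w√2 = 0.4 m² = 400,000 mm², so w ≈ 531.8 mm and w√2 ≈ 752.1 mm → M0 = 532 × 752 mm.
M1: ⌊752/2⌋ × 532 = 376 × 532 mm
M2: ⌊532/2⌋ × 376 = 266 × 376 mm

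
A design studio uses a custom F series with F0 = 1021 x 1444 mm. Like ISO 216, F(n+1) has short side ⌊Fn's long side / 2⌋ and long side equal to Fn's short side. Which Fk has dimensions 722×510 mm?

F2

F0: 1021 × 1444 mm
F1: 722 × 1021 mm
F2: 510 × 722 mm
F3: 361 × 510 mm
→ matches F2.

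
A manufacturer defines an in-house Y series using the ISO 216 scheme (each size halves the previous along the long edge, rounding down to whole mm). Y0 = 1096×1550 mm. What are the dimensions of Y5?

Y1: ⌊1550/2⌋ × 1096 = 775 × 1096 mm
Y2: ⌊1096/2⌋ × 775 = 548 × 775 mm
Y3: ⌊775/2⌋ × 548 = 387 × 548 mm
Y4: ⌊548/2⌋ × 387 = 274 × 387 mm
Y5: ⌊387/2⌋ × 274 = 193 × 274 mm

193 × 274 mm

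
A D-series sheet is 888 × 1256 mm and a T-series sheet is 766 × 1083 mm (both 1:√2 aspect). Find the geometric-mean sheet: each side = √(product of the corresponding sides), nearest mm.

825 × 1166 mm

Short side: √(888 · 766) = √680208 ≈ 824.7 → 825 mm
Long side: √(1256 · 1083) = √1360248 ≈ 1166.3 → 1166 mm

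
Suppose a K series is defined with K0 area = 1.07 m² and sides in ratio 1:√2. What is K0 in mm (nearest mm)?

Let the short side be w mm. Then w · w√2 = 1.07 m² = 1,070,000 mm².
w² = 1,070,000/√2, so w ≈ 869.8 mm; long side = w√2 ≈ 1230.1 mm.

870 × 1230 mm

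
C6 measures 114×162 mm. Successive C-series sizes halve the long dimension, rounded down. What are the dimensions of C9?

40 × 57 mm

C7: ⌊162/2⌋ × 114 = 81 × 114 mm
C8: ⌊114/2⌋ × 81 = 57 × 81 mm
C9: ⌊81/2⌋ × 57 = 40 × 57 mm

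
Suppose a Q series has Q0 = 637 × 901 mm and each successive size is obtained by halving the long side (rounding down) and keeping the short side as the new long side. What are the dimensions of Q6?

79 × 112 mm

Q1 = 450 × 637 mm (from Q0 by 1 halving).
Q2: ⌊637/2⌋ × 450 = 318 × 450 mm
Q3: ⌊450/2⌋ × 318 = 225 × 318 mm
Q4: ⌊318/2⌋ × 225 = 159 × 225 mm
Q5: ⌊225/2⌋ × 159 = 112 × 159 mm
Q6: ⌊159/2⌋ × 112 = 79 × 112 mm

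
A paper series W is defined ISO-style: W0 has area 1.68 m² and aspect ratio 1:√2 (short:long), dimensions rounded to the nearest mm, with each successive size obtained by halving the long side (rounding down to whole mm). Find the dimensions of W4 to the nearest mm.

272 × 385 mm

Let W0's short side be w mm. w · w√2 = 1.68 m² = 1,680,000 mm², so w ≈ 1089.9 mm and w√2 ≈ 1541.4 mm → W0 = 1090 × 1541 mm.
W1: ⌊1541/2⌋ × 1090 = 770 × 1090 mm
W2: ⌊1090/2⌋ × 770 = 545 × 770 mm
W3: ⌊770/2⌋ × 545 = 385 × 545 mm
W4: ⌊545/2⌋ × 385 = 272 × 385 mm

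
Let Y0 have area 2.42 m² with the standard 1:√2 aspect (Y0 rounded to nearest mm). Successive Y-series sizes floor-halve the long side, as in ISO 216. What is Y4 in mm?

Let Y0's short side be w mm. w · w√2 = 2.42 m² = 2,420,000 mm², so w ≈ 1308.1 mm and w√2 ≈ 1850.0 mm → Y0 = 1308 × 1850 mm.
Y1: ⌊1850/2⌋ × 1308 = 925 × 1308 mm
Y2: ⌊1308/2⌋ × 925 = 654 × 925 mm
Y3: ⌊925/2⌋ × 654 = 462 × 654 mm
Y4: ⌊654/2⌋ × 462 = 327 × 462 mm

327 × 462 mm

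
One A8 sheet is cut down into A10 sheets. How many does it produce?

4

A8 = 52 × 74 mm; A10 = 26 × 37 mm.
Each halving step doubles the count; 2 steps from A8 to A10.
2^2 = 4.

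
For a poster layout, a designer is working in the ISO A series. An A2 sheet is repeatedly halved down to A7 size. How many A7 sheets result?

Each ISO step halves the sheet: 1 × A2 → 2 × A3 → 4 × A4 → 8 × A5 → …
From A2 to A7 is 5 halving steps: 2^5 = 32.

32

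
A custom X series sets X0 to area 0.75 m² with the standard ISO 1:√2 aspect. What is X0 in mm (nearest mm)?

728 × 1030 mm

Let the short side be w mm. Then w · w√2 = 0.75 m² = 750,000 mm².
w² = 750,000/√2, so w ≈ 728.2 mm; long side = w√2 ≈ 1029.9 mm.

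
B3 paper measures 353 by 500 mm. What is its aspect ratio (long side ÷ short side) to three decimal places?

1.416

500 / 353 = 1.416
ISO 216 targets √2 ≈ 1.414; the +0.002 deviation is from mm rounding.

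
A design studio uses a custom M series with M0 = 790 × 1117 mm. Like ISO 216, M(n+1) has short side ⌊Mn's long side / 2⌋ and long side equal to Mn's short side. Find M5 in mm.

139 × 197 mm

M1: ⌊1117/2⌋ × 790 = 558 × 790 mm
M2: ⌊790/2⌋ × 558 = 395 × 558 mm
M3: ⌊558/2⌋ × 395 = 279 × 395 mm
M4: ⌊395/2⌋ × 279 = 197 × 279 mm
M5: ⌊279/2⌋ × 197 = 139 × 197 mm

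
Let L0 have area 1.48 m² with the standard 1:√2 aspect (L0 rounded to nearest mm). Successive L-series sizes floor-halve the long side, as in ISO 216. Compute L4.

255 × 361 mm

Let L0's short side be w mm. w · w√2 = 1.48 m² = 1,480,000 mm², so w ≈ 1023.0 mm and w√2 ≈ 1446.7 mm → L0 = 1023 × 1447 mm.
L1: ⌊1447/2⌋ × 1023 = 723 × 1023 mm
L2: ⌊1023/2⌋ × 723 = 511 × 723 mm
L3: ⌊723/2⌋ × 511 = 361 × 511 mm
L4: ⌊511/2⌋ × 361 = 255 × 361 mm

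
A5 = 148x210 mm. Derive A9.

A6: ⌊210/2⌋ × 148 = 105 × 148 mm
A7: ⌊148/2⌋ × 105 = 74 × 105 mm
A8: ⌊105/2⌋ × 74 = 52 × 74 mm
A9: ⌊74/2⌋ × 52 = 37 × 52 mm

37 × 52 mm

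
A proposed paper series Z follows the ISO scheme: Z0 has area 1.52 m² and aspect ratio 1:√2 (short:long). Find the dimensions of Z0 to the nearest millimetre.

Let the short side be w mm. Then w · w√2 = 1.52 m² = 1,520,000 mm².
w² = 1,520,000/√2, so w ≈ 1036.7 mm; long side = w√2 ≈ 1466.2 mm.

1037 × 1466 mm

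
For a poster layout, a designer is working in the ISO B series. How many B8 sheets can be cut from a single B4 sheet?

B4 = 250 × 353 mm; B8 = 62 × 88 mm.
Each halving step doubles the count; 4 steps from B4 to B8.
2^4 = 16.

16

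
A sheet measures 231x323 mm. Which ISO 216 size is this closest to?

C4 (229 × 324 mm)

Aspect ratio 323/231 ≈ 1.398 (ISO target is √2 ≈ 1.414).
In the C-series (envelope sizes, between A and B): C4 = 229 × 324 mm.
Off by 3 mm total — nearest standard size.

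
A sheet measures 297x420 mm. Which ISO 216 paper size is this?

A3 (297 × 420 mm)

Aspect ratio 420/297 ≈ 1.414 — close to the ISO √2 ≈ 1.414.
In the A-series (A0 area = 1 m²): A3 = 297 × 420 mm.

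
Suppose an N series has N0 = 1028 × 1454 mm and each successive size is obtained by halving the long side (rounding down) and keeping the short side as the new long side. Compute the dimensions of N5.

181 × 257 mm

N1: ⌊1454/2⌋ × 1028 = 727 × 1028 mm
N2: ⌊1028/2⌋ × 727 = 514 × 727 mm
N3: ⌊727/2⌋ × 514 = 363 × 514 mm
N4: ⌊514/2⌋ × 363 = 257 × 363 mm
N5: ⌊363/2⌋ × 257 = 181 × 257 mm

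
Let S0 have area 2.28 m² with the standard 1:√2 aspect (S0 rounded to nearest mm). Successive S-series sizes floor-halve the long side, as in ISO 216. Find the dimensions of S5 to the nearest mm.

224 × 317 mm

Let S0's short side be w mm. w · w√2 = 2.28 m² = 2,280,000 mm², so w ≈ 1269.7 mm and w√2 ≈ 1795.7 mm → S0 = 1270 × 1796 mm.
S1: ⌊1796/2⌋ × 1270 = 898 × 1270 mm
S2: ⌊1270/2⌋ × 898 = 635 × 898 mm
S3: ⌊898/2⌋ × 635 = 449 × 635 mm
S4: ⌊635/2⌋ × 449 = 317 × 449 mm
S5: ⌊449/2⌋ × 317 = 224 × 317 mm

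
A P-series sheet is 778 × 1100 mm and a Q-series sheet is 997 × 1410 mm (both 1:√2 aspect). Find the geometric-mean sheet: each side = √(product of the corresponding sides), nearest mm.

881 × 1245 mm

Short side: √(778 · 997) = √775666 ≈ 880.7 → 881 mm
Long side: √(1100 · 1410) = √1551000 ≈ 1245.4 → 1245 mm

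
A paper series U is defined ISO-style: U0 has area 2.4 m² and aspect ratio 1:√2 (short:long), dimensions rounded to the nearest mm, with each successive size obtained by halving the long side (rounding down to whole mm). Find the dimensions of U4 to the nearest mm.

Let U0's short side be w mm. w · w√2 = 2.4 m² = 2,400,000 mm², so w ≈ 1302.7 mm and w√2 ≈ 1842.3 mm → U0 = 1303 × 1842 mm.
U1: ⌊1842/2⌋ × 1303 = 921 × 1303 mm
U2: ⌊1303/2⌋ × 921 = 651 × 921 mm
U3: ⌊921/2⌋ × 651 = 460 × 651 mm
U4: ⌊651/2⌋ × 460 = 325 × 460 mm

325 × 460 mm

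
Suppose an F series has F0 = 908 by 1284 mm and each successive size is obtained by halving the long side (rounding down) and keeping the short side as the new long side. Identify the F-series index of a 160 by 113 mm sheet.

F0: 908 × 1284 mm
F1: 642 × 908 mm
F2: 454 × 642 mm
F3: 321 × 454 mm
F4: 227 × 321 mm
F5: 160 × 227 mm
F6: 113 × 160 mm
F7: 80 × 113 mm
→ matches F6.

F6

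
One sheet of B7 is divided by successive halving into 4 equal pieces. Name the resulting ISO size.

4 = 2^2, so 2 halving steps.
B7 → B8 → … → B9 after 2 steps.

B9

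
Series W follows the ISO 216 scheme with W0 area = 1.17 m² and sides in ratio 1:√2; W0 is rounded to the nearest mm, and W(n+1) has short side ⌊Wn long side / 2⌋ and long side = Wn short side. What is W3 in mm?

321 × 455 mm

Let W0's short side be w mm. w · w√2 = 1.17 m² = 1,170,000 mm², so w ≈ 909.6 mm and w√2 ≈ 1286.3 mm → W0 = 910 × 1286 mm.
W1: ⌊1286/2⌋ × 910 = 643 × 910 mm
W2: ⌊910/2⌋ × 643 = 455 × 643 mm
W3: ⌊643/2⌋ × 455 = 321 × 455 mm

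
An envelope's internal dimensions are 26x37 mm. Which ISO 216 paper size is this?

A10 (26 × 37 mm)

Aspect ratio 37/26 ≈ 1.423 — close to the ISO √2 ≈ 1.414.
In the A-series (A0 area = 1 m²): A10 = 26 × 37 mm.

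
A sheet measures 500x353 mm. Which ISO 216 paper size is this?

B3 (353 × 500 mm)

Aspect ratio 500/353 ≈ 1.416 — close to the ISO √2 ≈ 1.414.
In the B-series (B0 = 1000 × 1414 mm): B3 = 353 × 500 mm.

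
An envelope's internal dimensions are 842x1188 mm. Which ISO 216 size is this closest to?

Aspect ratio 1188/842 ≈ 1.411 — close to the ISO √2 ≈ 1.414.
In the A-series (A0 area = 1 m²): A0 = 841 × 1189 mm.
Off by 2 mm total — nearest standard size.

A0 (841 × 1189 mm)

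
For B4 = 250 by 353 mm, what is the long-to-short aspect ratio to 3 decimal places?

1.412

353 / 250 = 1.412
ISO 216 targets √2 ≈ 1.414; the -0.002 deviation is from mm rounding.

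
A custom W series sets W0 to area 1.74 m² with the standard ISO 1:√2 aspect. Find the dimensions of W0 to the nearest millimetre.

1109 × 1569 mm

Let the short side be w mm. Then w · w√2 = 1.74 m² = 1,740,000 mm².
w² = 1,740,000/√2, so w ≈ 1109.2 mm; long side = w√2 ≈ 1568.7 mm.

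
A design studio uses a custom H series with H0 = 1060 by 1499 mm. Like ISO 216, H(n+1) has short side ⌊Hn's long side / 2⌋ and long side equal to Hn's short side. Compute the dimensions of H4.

265 × 374 mm

H1: ⌊1499/2⌋ × 1060 = 749 × 1060 mm
H2: ⌊1060/2⌋ × 749 = 530 × 749 mm
H3: ⌊749/2⌋ × 530 = 374 × 530 mm
H4: ⌊530/2⌋ × 374 = 265 × 374 mm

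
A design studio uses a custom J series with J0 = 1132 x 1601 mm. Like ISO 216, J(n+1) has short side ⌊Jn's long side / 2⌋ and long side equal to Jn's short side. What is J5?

J1: ⌊1601/2⌋ × 1132 = 800 × 1132 mm
J2: ⌊1132/2⌋ × 800 = 566 × 800 mm
J3: ⌊800/2⌋ × 566 = 400 × 566 mm
J4: ⌊566/2⌋ × 400 = 283 × 400 mm
J5: ⌊400/2⌋ × 283 = 200 × 283 mm

200 × 283 mm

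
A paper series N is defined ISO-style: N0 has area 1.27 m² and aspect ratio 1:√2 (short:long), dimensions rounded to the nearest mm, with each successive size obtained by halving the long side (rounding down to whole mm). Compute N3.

Let N0's short side be w mm. w · w√2 = 1.27 m² = 1,270,000 mm², so w ≈ 947.6 mm and w√2 ≈ 1340.2 mm → N0 = 948 × 1340 mm.
N1: ⌊1340/2⌋ × 948 = 670 × 948 mm
N2: ⌊948/2⌋ × 670 = 474 × 670 mm
N3: ⌊670/2⌋ × 474 = 335 × 474 mm

335 × 474 mm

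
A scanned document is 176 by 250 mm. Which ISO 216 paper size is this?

Aspect ratio 250/176 ≈ 1.420 — close to the ISO √2 ≈ 1.414.
In the B-series (B0 = 1000 × 1414 mm): B5 = 176 × 250 mm.

B5 (176 × 250 mm)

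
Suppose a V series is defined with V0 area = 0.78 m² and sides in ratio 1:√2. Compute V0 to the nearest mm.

743 × 1050 mm

Let the short side be w mm. Then w · w√2 = 0.78 m² = 780,000 mm².
w² = 780,000/√2, so w ≈ 742.7 mm; long side = w√2 ≈ 1050.3 mm.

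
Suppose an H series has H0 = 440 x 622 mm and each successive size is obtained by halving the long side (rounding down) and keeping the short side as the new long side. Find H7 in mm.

H1 = 311 × 440 mm (from H0 by 1 halving).
H2: ⌊440/2⌋ × 311 = 220 × 311 mm
H3: ⌊311/2⌋ × 220 = 155 × 220 mm
H4: ⌊220/2⌋ × 155 = 110 × 155 mm
H5: ⌊155/2⌋ × 110 = 77 × 110 mm
H6: ⌊110/2⌋ × 77 = 55 × 77 mm
H7: ⌊77/2⌋ × 55 = 38 × 55 mm

38 × 55 mm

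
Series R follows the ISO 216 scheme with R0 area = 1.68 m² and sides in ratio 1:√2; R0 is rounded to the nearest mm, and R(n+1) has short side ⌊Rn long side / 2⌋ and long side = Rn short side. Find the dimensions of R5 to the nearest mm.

192 × 272 mm

Let R0's short side be w mm. w · w√2 = 1.68 m² = 1,680,000 mm², so w ≈ 1089.9 mm and w√2 ≈ 1541.4 mm → R0 = 1090 × 1541 mm.
R1: ⌊1541/2⌋ × 1090 = 770 × 1090 mm
R2: ⌊1090/2⌋ × 770 = 545 × 770 mm
R3: ⌊770/2⌋ × 545 = 385 × 545 mm
R4: ⌊545/2⌋ × 385 = 272 × 385 mm
R5: ⌊385/2⌋ × 272 = 192 × 272 mm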